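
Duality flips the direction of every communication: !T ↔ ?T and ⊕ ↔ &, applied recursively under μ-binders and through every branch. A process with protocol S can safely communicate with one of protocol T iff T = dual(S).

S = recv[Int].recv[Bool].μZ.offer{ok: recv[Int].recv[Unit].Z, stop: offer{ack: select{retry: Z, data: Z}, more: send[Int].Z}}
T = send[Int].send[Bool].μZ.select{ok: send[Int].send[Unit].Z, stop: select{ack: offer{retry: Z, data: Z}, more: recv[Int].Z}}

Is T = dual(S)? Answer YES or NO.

recv[Int] vs send[Int]  ok
  recv[Bool] vs send[Bool]  ok
    μZ vs μZ  ok (μ self-dual)
      offer{ok,stop} vs select{ok,stop}  ok same labels
        case ok:
          recv[Int] vs send[Int]  ok
            recv[Unit] vs send[Unit]  ok
              Z vs Z  ok
        case stop:
          offer{ack,more} vs select{ack,more}  ok same labels
            case ack:
              select{retry,data} vs offer{retry,data}  ok same labels
                case retry:
                  Z vs Z  ok
                case data:
                  Z vs Z  ok
            case more:
              send[Int] vs recv[Int]  ok
                Z vs Z  ok

YES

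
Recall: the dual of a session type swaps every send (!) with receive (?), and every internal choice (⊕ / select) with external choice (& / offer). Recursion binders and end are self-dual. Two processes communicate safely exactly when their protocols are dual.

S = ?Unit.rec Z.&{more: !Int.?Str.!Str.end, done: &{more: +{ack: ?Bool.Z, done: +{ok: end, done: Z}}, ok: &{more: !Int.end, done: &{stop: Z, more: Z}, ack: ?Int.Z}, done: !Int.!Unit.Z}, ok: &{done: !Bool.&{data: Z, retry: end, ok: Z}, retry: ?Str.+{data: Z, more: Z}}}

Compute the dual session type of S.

?Unit ↦ !Unit
  rec Z ↦ rec Z  (binder kept)
    &{more,done,ok} ↦ +{more,done,ok}  (offer→select)
      case more:
        !Int ↦ ?Int
          ?Str ↦ !Str
            !Str ↦ ?Str
              dual(end) = end
      case done:
        &{more,ok,done} ↦ +{more,ok,done}  (offer→select)
          case more:
            +{ack,done} ↦ &{ack,done}  (⊕→&)
              case ack:
                ?Bool ↦ !Bool
                  dual(Z) = Z
              case done:
                +{ok,done} ↦ &{ok,done}  (⊕→&)
                  case ok:
                    dual(end) = end
                  case done:
                    dual(Z) = Z
          case ok:
            &{more,done,ack} ↦ +{more,done,ack}  (offer→select)
              case more:
                !Int ↦ ?Int
                  dual(end) = end
              case done:
                &{stop,more} ↦ +{stop,more}  (offer→select)
                  case stop:
                    dual(Z) = Z
                  case more:
                    dual(Z) = Z
              case ack:
                ?Int ↦ !Int
                  dual(Z) = Z
          case done:
            !Int ↦ ?Int
              !Unit ↦ ?Unit
                dual(Z) = Z
      case ok:
        &{done,retry} ↦ +{done,retry}  (offer→select)
          case done:
            !Bool ↦ ?Bool
              &{data,retry,ok} ↦ +{data,retry,ok}  (offer→select)
                case data:
                  dual(Z) = Z
                case retry:
                  dual(end) = end
                case ok:
                  dual(Z) = Z
          case retry:
            ?Str ↦ !Str
              +{data,more} ↦ &{data,more}  (⊕→&)
                case data:
                  dual(Z) = Z
                case more:
                  dual(Z) = Z

!Unit.rec Z.+{more: ?Int.!Str.?Str.end, done: +{more: &{ack: !Bool.Z, done: &{ok: end, done: Z}}, ok: +{more: ?Int.end, done: +{stop: Z, more: Z}, ack: !Int.Z}, done: ?Int.?Unit.Z}, ok: +{done: ?Bool.+{data: Z, retry: end, ok: Z}, retry: !Str.&{data: Z, more: Z}}}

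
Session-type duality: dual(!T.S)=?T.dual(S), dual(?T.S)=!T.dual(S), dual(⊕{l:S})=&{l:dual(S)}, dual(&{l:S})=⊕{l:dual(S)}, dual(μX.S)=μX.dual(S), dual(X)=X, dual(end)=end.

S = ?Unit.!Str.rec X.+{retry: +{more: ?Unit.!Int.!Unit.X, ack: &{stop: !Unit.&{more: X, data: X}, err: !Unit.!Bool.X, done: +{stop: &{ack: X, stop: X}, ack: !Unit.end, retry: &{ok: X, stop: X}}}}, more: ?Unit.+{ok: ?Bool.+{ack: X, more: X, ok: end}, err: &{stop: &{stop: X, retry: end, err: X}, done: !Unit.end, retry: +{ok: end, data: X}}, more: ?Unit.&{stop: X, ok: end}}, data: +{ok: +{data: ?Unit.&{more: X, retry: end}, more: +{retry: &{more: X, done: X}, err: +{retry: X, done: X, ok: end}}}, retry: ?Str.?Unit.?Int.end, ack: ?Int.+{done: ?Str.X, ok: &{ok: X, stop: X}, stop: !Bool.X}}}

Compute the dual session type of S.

?Unit → !Unit
  !Str → ?Str
    rec X → rec X  (binder kept)
      +{retry,more,data} → &{retry,more,data}  (internal→external)
        case retry:
          +{more,ack} → &{more,ack}  (internal→external)
            case more:
              ?Unit → !Unit
                !Int → ?Int
                  !Unit → ?Unit
                    X self-dual
            case ack:
              &{stop,err,done} → +{stop,err,done}  (&→⊕)
                case stop:
                  !Unit → ?Unit
                    &{more,data} → +{more,data}  (&→⊕)
                      case more:
                        X self-dual
                      case data:
                        X self-dual
                case err:
                  !Unit → ?Unit
                    !Bool → ?Bool
                      X self-dual
                case done:
                  +{stop,ack,retry} → &{stop,ack,retry}  (internal→external)
                    case stop:
                      &{ack,stop} → +{ack,stop}  (&→⊕)
                        case ack:
                          X self-dual
                        case stop:
                          X self-dual
                    case ack:
                      !Unit → ?Unit
                        end self-dual
                    case retry:
                      &{ok,stop} → +{ok,stop}  (&→⊕)
                        case ok:
                          X self-dual
                        case stop:
                          X self-dual
        case more:
          ?Unit → !Unit
            +{ok,err,more} → &{ok,err,more}  (internal→external)
              case ok:
                ?Bool → !Bool
                  +{ack,more,ok} → &{ack,more,ok}  (internal→external)
                    case ack:
                      X self-dual
                    case more:
                      X self-dual
                    case ok:
                      end self-dual
              case err:
                &{stop,done,retry} → +{stop,done,retry}  (&→⊕)
                  case stop:
                    &{stop,retry,err} → +{stop,retry,err}  (&→⊕)
                      case stop:
                        X self-dual
                      case retry:
                        end self-dual
                      case err:
                        X self-dual
                  case done:
                    !Unit → ?Unit
                      end self-dual
                  case retry:
                    +{ok,data} → &{ok,data}  (internal→external)
                      case ok:
                        end self-dual
                      case data:
                        X self-dual
              case more:
                ?Unit → !Unit
                  &{stop,ok} → +{stop,ok}  (&→⊕)
                    case stop:
                      X self-dual
                    case ok:
                      end self-dual
        case data:
          +{ok,retry,ack} → &{ok,retry,ack}  (internal→external)
            case ok:
              +{data,more} → &{data,more}  (internal→external)
                case data:
                  ?Unit → !Unit
                    &{more,retry} → +{more,retry}  (&→⊕)
                      case more:
                        X self-dual
                      case retry:
                        end self-dual
                case more:
                  +{retry,err} → &{retry,err}  (internal→external)
                    case retry:
                      &{more,done} → +{more,done}  (&→⊕)
                        case more:
                          X self-dual
                        case done:
                          X self-dual
                    case err:
                      +{retry,done,ok} → &{retry,done,ok}  (internal→external)
                        case retry:
                          X self-dual
                        case done:
                          X self-dual
                        case ok:
                          end self-dual
            case retry:
              ?Str → !Str
                ?Unit → !Unit
                  ?Int → !Int
                    end self-dual
            case ack:
              ?Int → !Int
                +{done,ok,stop} → &{done,ok,stop}  (internal→external)
                  case done:
                    ?Str → !Str
                      X self-dual
                  case ok:
                    &{ok,stop} → +{ok,stop}  (&→⊕)
                      case ok:
                        X self-dual
                      case stop:
                        X self-dual
                  case stop:
                    !Bool → ?Bool
                      X self-dual

!Unit.?Str.rec X.&{retry: &{more: !Unit.?Int.?Unit.X, ack: +{stop: ?Unit.+{more: X, data: X}, err: ?Unit.?Bool.X, done: &{stop: +{ack: X, stop: X}, ack: ?Unit.end, retry: +{ok: X, stop: X}}}}, more: !Unit.&{ok: !Bool.&{ack: X, more: X, ok: end}, err: +{stop: +{stop: X, retry: end, err: X}, done: ?Unit.end, retry: &{ok: end, data: X}}, more: !Unit.+{stop: X, ok: end}}, data: &{ok: &{data: !Unit.+{more: X, retry: end}, more: &{retry: +{more: X, done: X}, err: &{retry: X, done: X, ok: end}}}, retry: !Str.!Unit.!Int.end, ack: !Int.&{done: !Str.X, ok: +{ok: X, stop: X}, stop: ?Bool.X}}}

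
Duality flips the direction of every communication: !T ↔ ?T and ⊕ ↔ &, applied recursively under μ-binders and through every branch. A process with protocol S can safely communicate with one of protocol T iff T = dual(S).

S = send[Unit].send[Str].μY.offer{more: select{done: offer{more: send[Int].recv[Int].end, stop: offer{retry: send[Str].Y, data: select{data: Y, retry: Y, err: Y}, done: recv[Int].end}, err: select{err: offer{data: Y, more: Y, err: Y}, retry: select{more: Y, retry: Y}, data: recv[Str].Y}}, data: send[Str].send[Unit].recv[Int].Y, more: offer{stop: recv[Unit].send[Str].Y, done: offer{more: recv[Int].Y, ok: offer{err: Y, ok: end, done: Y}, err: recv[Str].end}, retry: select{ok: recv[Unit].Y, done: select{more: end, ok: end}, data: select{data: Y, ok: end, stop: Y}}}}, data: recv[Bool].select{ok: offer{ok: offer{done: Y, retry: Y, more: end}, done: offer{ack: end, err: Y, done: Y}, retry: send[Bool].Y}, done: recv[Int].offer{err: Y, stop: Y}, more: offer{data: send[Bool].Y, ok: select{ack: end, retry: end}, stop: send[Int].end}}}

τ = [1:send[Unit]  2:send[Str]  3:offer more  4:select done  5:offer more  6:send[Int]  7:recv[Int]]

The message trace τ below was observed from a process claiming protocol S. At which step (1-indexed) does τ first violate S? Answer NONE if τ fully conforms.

@1 send[Unit]  match  now at send[Str].μY.…
@2 send[Str]  match  now at μY.…
@3 offer more  match  now at select{done: offer{more: send[Int].recv[Int].end, stop: offer{retry: send[Str].μY.…, data: select{data: μY.…, retry: μY.…, err: μY.…}, done: recv[Int].end}, err: select{err: offer{data: μY.…, more: μY.…, err: μY.…}, retry: select{more: μY.…, retry: μY.…}, data: recv[Str].μY.…}}, data: send[Str].send[Unit].recv[Int].μY.…, more: offer{stop: recv[Unit].send[Str].μY.…, done: offer{more: recv[Int].μY.…, ok: offer{err: μY.…, ok: end, done: μY.…}, err: recv[Str].end}, retry: select{ok: recv[Unit].μY.…, done: select{more: end, ok: end}, data: select{data: μY.…, ok: end, stop: μY.…}}}}
@4 select done  match  now at offer{more: send[Int].recv[Int].end, stop: offer{retry: send[Str].μY.…, data: select{data: μY.…, retry: μY.…, err: μY.…}, done: recv[Int].end}, err: select{err: offer{data: μY.…, more: μY.…, err: μY.…}, retry: select{more: μY.…, retry: μY.…}, data: recv[Str].μY.…}}
@5 offer more  match  now at send[Int].recv[Int].end
@6 send[Int]  match  now at recv[Int].end
@7 recv[Int]  match  now at end
trace exhausted — no violation

NONE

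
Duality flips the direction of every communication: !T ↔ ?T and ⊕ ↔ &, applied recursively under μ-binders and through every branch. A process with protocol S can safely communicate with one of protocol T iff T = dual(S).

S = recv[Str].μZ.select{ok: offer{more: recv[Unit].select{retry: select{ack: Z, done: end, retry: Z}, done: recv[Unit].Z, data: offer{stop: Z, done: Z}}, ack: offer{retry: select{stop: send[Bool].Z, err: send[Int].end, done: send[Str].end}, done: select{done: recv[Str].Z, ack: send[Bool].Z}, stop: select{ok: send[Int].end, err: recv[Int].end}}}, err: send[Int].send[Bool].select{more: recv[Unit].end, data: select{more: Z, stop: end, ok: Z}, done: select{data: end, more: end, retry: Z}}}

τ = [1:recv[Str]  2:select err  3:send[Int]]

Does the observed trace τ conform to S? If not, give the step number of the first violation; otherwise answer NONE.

NONE

[1] recv[Str]  ok  state: μZ.…
[2] select err  ok  state: send[Int].send[Bool].select{more: recv[Unit].end, data: select{more: μZ.…, stop: end, ok: μZ.…}, done: select{data: end, more: end, retry: μZ.…}}
[3] send[Int]  ok  state: send[Bool].select{more: recv[Unit].end, data: select{more: μZ.…, stop: end, ok: μZ.…}, done: select{data: end, more: end, retry: μZ.…}}
trace exhausted — no violation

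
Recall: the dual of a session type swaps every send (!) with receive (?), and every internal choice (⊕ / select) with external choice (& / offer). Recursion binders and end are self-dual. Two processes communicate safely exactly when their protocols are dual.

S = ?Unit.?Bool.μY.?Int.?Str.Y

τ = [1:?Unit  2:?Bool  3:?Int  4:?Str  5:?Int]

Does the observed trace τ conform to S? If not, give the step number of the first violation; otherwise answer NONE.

NONE

[1] ?Unit  ✓  cont: ?Bool.μY.…
[2] ?Bool  ✓  cont: μY.…
[3] ?Int  ✓  cont: ?Str.μY.…
[4] ?Str  ✓  cont: μY.…
[5] ?Int  ✓  cont: ?Str.μY.…
all 5 steps conform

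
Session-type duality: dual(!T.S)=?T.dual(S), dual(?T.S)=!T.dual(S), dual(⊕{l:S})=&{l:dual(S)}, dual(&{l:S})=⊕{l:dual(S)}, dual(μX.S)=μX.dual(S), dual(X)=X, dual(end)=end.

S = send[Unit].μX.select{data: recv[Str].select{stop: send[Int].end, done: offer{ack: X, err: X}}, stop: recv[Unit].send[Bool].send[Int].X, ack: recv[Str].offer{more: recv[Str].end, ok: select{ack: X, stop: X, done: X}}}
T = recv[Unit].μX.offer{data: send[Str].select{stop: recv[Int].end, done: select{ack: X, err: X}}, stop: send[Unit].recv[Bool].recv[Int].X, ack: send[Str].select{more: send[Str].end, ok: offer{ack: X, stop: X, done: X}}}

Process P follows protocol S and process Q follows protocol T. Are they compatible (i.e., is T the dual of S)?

send[Unit] vs recv[Unit]  ✓
  μX vs μX  ✓ (rec unchanged)
    select{data,stop,ack} vs offer{data,stop,ack}  ✓ label sets agree
      [data]
        recv[Str] vs send[Str]  ✓
          select{stop,done} vs select{stop,done}  ✗ choice polarity not flipped — not dual

NO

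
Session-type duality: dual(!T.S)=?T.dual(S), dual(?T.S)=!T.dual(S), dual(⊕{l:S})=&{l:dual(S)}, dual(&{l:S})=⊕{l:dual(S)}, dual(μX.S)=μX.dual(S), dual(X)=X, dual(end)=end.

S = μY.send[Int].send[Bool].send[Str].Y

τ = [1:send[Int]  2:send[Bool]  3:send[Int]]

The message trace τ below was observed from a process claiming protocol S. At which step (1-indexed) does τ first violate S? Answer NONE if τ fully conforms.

@1 send[Int]  ✓  residual = send[Bool].send[Str].μY.…
@2 send[Bool]  ✓  residual = send[Str].μY.…
@3 got send[Int], protocol expects send[Str]  ✗

3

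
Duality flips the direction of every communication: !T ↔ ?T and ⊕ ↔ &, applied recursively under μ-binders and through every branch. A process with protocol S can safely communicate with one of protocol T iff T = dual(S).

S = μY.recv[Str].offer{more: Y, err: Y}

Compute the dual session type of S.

μY → μY  (μ self-dual)
  recv[Str] → send[Str]
    offer{more,err} → select{more,err}  (&→⊕)
      case more:
        Y ↦ Y
      case err:
        Y ↦ Y

μY.send[Str].select{more: Y, err: Y}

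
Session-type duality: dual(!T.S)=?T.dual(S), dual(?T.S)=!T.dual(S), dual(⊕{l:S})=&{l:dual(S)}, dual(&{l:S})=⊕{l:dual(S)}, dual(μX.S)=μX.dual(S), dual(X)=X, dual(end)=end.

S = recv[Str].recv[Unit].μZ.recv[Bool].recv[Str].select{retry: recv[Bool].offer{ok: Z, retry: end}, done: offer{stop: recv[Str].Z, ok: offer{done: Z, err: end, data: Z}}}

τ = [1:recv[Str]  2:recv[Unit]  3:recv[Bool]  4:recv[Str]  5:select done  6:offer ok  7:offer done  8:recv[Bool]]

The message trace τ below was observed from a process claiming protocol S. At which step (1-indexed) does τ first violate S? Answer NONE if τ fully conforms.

NONE

@1 recv[Str]  ok  residual = recv[Unit].μZ.…
@2 recv[Unit]  ok  residual = μZ.…
@3 recv[Bool]  ok  residual = recv[Str].select{retry: recv[Bool].offer{ok: μZ.…, retry: end}, done: offer{stop: recv[Str].μZ.…, ok: offer{done: μZ.…, err: end, data: μZ.…}}}
@4 recv[Str]  ok  residual = select{retry: recv[Bool].offer{ok: μZ.…, retry: end}, done: offer{stop: recv[Str].μZ.…, ok: offer{done: μZ.…, err: end, data: μZ.…}}}
@5 select done  ok  residual = offer{stop: recv[Str].μZ.…, ok: offer{done: μZ.…, err: end, data: μZ.…}}
@6 offer ok  ok  residual = offer{done: μZ.…, err: end, data: μZ.…}
@7 offer done  ok  residual = μZ.…
@8 recv[Bool]  ok  residual = recv[Str].select{retry: recv[Bool].offer{ok: μZ.…, retry: end}, done: offer{stop: recv[Str].μZ.…, ok: offer{done: μZ.…, err: end, data: μZ.…}}}
τ conforms to S (length 8)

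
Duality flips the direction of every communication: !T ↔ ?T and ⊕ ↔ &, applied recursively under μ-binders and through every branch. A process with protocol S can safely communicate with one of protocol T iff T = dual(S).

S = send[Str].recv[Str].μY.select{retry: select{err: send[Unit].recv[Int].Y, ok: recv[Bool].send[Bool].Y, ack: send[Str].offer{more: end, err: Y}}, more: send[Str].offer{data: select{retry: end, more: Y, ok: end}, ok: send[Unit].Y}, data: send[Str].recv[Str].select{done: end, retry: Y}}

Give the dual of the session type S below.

send[Str] ↦ recv[Str]
  recv[Str] ↦ send[Str]
    μY ↦ μY  (binder kept)
      select{retry,more,data} ↦ offer{retry,more,data}  (select→offer)
        • retry:
          select{err,ok,ack} ↦ offer{err,ok,ack}  (select→offer)
            • err:
              send[Unit] ↦ recv[Unit]
                recv[Int] ↦ send[Int]
                  dual(Y) = Y
            • ok:
              recv[Bool] ↦ send[Bool]
                send[Bool] ↦ recv[Bool]
                  dual(Y) = Y
            • ack:
              send[Str] ↦ recv[Str]
                offer{more,err} ↦ select{more,err}  (offer→select)
                  • more:
                    dual(end) = end
                  • err:
                    dual(Y) = Y
        • more:
          send[Str] ↦ recv[Str]
            offer{data,ok} ↦ select{data,ok}  (offer→select)
              • data:
                select{retry,more,ok} ↦ offer{retry,more,ok}  (select→offer)
                  • retry:
                    dual(end) = end
                  • more:
                    dual(Y) = Y
                  • ok:
                    dual(end) = end
              • ok:
                send[Unit] ↦ recv[Unit]
                  dual(Y) = Y
        • data:
          send[Str] ↦ recv[Str]
            recv[Str] ↦ send[Str]
              select{done,retry} ↦ offer{done,retry}  (select→offer)
                • done:
                  dual(end) = end
                • retry:
                  dual(Y) = Y

recv[Str].send[Str].μY.offer{retry: offer{err: recv[Unit].send[Int].Y, ok: send[Bool].recv[Bool].Y, ack: recv[Str].select{more: end, err: Y}}, more: recv[Str].select{data: offer{retry: end, more: Y, ok: end}, ok: recv[Unit].Y}, data: recv[Str].send[Str].offer{done: end, retry: Y}}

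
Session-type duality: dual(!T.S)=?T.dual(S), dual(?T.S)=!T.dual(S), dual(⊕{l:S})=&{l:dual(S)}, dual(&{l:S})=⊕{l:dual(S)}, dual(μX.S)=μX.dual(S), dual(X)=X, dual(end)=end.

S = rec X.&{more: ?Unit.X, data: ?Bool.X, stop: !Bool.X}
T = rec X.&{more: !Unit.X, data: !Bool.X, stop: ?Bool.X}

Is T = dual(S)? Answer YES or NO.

rec X | rec X  match (μ self-dual)
  &{more,data,stop} | &{more,data,stop}  ✗ choice polarity not flipped — not dual

NO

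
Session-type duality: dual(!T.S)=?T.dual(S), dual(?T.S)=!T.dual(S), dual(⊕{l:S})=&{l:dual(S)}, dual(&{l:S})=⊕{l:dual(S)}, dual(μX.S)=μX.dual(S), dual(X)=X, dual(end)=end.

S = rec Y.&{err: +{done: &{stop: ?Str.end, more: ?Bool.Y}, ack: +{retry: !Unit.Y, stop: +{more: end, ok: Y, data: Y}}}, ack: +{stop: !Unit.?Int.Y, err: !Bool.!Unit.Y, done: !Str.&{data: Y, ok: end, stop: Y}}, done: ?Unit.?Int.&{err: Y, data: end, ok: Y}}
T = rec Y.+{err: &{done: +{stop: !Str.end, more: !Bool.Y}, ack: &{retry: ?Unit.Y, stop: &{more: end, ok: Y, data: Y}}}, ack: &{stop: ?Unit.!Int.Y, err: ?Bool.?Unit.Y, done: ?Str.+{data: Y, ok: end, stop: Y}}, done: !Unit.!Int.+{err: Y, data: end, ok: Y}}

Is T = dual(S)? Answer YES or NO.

rec Y vs rec Y  ok (binder kept)
  &{err,ack,done} vs +{err,ack,done}  ok labels match
    [err]
      +{done,ack} vs &{done,ack}  ok labels match
        [done]
          &{stop,more} vs +{stop,more}  ok labels match
            [stop]
              ?Str vs !Str  ok
                end vs end  ok
            [more]
              ?Bool vs !Bool  ok
                Y vs Y  ok
        [ack]
          +{retry,stop} vs &{retry,stop}  ok labels match
            [retry]
              !Unit vs ?Unit  ok
                Y vs Y  ok
            [stop]
              +{more,ok,data} vs &{more,ok,data}  ok labels match
                [more]
                  end vs end  ok
                [ok]
                  Y vs Y  ok
                [data]
                  Y vs Y  ok
    [ack]
      +{stop,err,done} vs &{stop,err,done}  ok labels match
        [stop]
          !Unit vs ?Unit  ok
            ?Int vs !Int  ok
              Y vs Y  ok
        [err]
          !Bool vs ?Bool  ok
            !Unit vs ?Unit  ok
              Y vs Y  ok
        [done]
          !Str vs ?Str  ok
            &{data,ok,stop} vs +{data,ok,stop}  ok labels match
              [data]
                Y vs Y  ok
              [ok]
                end vs end  ok
              [stop]
                Y vs Y  ok
    [done]
      ?Unit vs !Unit  ok
        ?Int vs !Int  ok
          &{err,data,ok} vs +{err,data,ok}  ok labels match
            [err]
              Y vs Y  ok
            [data]
              end vs end  ok
            [ok]
              Y vs Y  ok

YES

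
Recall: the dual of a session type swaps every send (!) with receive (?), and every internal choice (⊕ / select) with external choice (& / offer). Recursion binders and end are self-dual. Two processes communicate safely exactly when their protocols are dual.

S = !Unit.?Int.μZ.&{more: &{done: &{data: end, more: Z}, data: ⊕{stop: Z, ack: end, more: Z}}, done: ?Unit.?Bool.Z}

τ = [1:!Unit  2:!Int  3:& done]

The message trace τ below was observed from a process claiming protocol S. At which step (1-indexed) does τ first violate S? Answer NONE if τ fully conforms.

[1] !Unit  ✓  now at ?Int.μZ.…
[2] got !Int, protocol expects ?Int  ✗

2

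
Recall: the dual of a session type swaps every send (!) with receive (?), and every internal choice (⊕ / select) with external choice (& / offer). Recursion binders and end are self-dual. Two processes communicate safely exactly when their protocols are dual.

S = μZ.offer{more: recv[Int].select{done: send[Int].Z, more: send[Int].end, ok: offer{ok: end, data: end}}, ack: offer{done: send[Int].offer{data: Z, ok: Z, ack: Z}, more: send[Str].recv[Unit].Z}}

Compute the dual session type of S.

μZ.select{more: send[Int].offer{done: recv[Int].Z, more: recv[Int].end, ok: select{ok: end, data: end}}, ack: select{done: recv[Int].select{data: Z, ok: Z, ack: Z}, more: recv[Str].send[Unit].Z}}

μZ → μZ  (μ self-dual)
  offer{more,ack} → select{more,ack}  (&→⊕)
    case more:
      recv[Int] → send[Int]
        select{done,more,ok} → offer{done,more,ok}  (select→offer)
          case done:
            send[Int] → recv[Int]
              dual(Z) = Z
          case more:
            send[Int] → recv[Int]
              dual(end) = end
          case ok:
            offer{ok,data} → select{ok,data}  (&→⊕)
              case ok:
                dual(end) = end
              case data:
                dual(end) = end
    case ack:
      offer{done,more} → select{done,more}  (&→⊕)
        case done:
          send[Int] → recv[Int]
            offer{data,ok,ack} → select{data,ok,ack}  (&→⊕)
              case data:
                dual(Z) = Z
              case ok:
                dual(Z) = Z
              case ack:
                dual(Z) = Z
        case more:
          send[Str] → recv[Str]
            recv[Unit] → send[Unit]
              dual(Z) = Z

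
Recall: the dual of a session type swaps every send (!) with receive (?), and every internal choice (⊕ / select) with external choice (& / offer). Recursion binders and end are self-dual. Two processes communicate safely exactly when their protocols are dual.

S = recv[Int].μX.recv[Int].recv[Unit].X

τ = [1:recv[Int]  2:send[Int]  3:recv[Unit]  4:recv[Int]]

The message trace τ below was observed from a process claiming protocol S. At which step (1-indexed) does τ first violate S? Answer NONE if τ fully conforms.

2

@1 recv[Int]  ok  cont: μX.…
@2 got send[Int], protocol expects recv[Int]  ✗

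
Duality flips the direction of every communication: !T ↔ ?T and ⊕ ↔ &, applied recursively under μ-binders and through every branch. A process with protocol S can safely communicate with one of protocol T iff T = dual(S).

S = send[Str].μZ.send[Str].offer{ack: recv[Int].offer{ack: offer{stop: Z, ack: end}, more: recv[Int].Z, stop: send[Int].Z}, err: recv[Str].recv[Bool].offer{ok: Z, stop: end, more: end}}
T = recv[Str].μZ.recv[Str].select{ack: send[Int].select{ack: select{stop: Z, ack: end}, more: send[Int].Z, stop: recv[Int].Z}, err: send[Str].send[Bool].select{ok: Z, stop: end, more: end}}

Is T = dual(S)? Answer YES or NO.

send[Str] vs recv[Str]  ok
  μZ vs μZ  ok (rec unchanged)
    send[Str] vs recv[Str]  ok
      offer{ack,err} vs select{ack,err}  ok same labels
        [ack]
          recv[Int] vs send[Int]  ok
            offer{ack,more,stop} vs select{ack,more,stop}  ok same labels
              [ack]
                offer{stop,ack} vs select{stop,ack}  ok same labels
                  [stop]
                    Z vs Z  ok
                  [ack]
                    end vs end  ok
              [more]
                recv[Int] vs send[Int]  ok
                  Z vs Z  ok
              [stop]
                send[Int] vs recv[Int]  ok
                  Z vs Z  ok
        [err]
          recv[Str] vs send[Str]  ok
            recv[Bool] vs send[Bool]  ok
              offer{ok,stop,more} vs select{ok,stop,more}  ok same labels
                [ok]
                  Z vs Z  ok
                [stop]
                  end vs end  ok
                [more]
                  end vs end  ok

YES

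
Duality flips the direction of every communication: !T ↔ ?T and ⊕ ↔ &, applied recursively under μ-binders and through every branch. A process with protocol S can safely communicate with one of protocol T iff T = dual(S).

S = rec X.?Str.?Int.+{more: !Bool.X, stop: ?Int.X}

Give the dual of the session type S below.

rec X → rec X  (binder kept)
  ?Str → !Str
    ?Int → !Int
      +{more,stop} → &{more,stop}  (internal→external)
        case more:
          !Bool → ?Bool
            dual(X) = X
        case stop:
          ?Int → !Int
            dual(X) = X

rec X.!Str.!Int.&{more: ?Bool.X, stop: !Int.X}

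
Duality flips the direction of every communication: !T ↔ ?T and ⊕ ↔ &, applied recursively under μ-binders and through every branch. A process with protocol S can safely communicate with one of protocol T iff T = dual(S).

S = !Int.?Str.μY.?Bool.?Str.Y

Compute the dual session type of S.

?Int.!Str.μY.!Bool.!Str.Y

!Int → ?Int
  ?Str → !Str
    μY → μY  (μ self-dual)
      ?Bool → !Bool
        ?Str → !Str
          dual(Y) = Y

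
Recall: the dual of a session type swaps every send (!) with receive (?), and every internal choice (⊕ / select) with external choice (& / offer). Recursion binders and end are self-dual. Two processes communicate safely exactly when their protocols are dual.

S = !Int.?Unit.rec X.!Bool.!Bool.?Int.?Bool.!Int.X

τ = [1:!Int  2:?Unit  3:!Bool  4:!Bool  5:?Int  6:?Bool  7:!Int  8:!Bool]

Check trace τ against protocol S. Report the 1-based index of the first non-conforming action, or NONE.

[1] !Int  ✓  now at ?Unit.rec X.…
[2] ?Unit  ✓  now at rec X.…
[3] !Bool  ✓  now at !Bool.?Int.?Bool.!Int.rec X.…
[4] !Bool  ✓  now at ?Int.?Bool.!Int.rec X.…
[5] ?Int  ✓  now at ?Bool.!Int.rec X.…
[6] ?Bool  ✓  now at !Int.rec X.…
[7] !Int  ✓  now at rec X.…
[8] !Bool  ✓  now at !Bool.?Int.?Bool.!Int.rec X.…
trace exhausted — no violation

NONE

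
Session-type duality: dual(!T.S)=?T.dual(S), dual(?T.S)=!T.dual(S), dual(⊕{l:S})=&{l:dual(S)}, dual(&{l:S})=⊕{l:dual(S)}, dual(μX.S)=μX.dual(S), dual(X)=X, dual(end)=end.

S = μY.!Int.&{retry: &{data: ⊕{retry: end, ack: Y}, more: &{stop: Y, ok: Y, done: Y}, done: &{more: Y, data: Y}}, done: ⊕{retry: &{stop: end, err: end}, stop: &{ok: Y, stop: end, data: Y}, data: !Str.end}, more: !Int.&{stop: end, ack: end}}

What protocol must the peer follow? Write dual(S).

μY.?Int.⊕{retry: ⊕{data: &{retry: end, ack: Y}, more: ⊕{stop: Y, ok: Y, done: Y}, done: ⊕{more: Y, data: Y}}, done: &{retry: ⊕{stop: end, err: end}, stop: ⊕{ok: Y, stop: end, data: Y}, data: ?Str.end}, more: ?Int.⊕{stop: end, ack: end}}

μY ↦ μY  (rec unchanged)
  !Int ↦ ?Int
    &{retry,done,more} ↦ ⊕{retry,done,more}  (external→internal)
      case retry:
        &{data,more,done} ↦ ⊕{data,more,done}  (external→internal)
          case data:
            ⊕{retry,ack} ↦ &{retry,ack}  (⊕→&)
              case retry:
                end ↦ end
              case ack:
                Y ↦ Y
          case more:
            &{stop,ok,done} ↦ ⊕{stop,ok,done}  (external→internal)
              case stop:
                Y ↦ Y
              case ok:
                Y ↦ Y
              case done:
                Y ↦ Y
          case done:
            &{more,data} ↦ ⊕{more,data}  (external→internal)
              case more:
                Y ↦ Y
              case data:
                Y ↦ Y
      case done:
        ⊕{retry,stop,data} ↦ &{retry,stop,data}  (⊕→&)
          case retry:
            &{stop,err} ↦ ⊕{stop,err}  (external→internal)
              case stop:
                end ↦ end
              case err:
                end ↦ end
          case stop:
            &{ok,stop,data} ↦ ⊕{ok,stop,data}  (external→internal)
              case ok:
                Y ↦ Y
              case stop:
                end ↦ end
              case data:
                Y ↦ Y
          case data:
            !Str ↦ ?Str
              end ↦ end
      case more:
        !Int ↦ ?Int
          &{stop,ack} ↦ ⊕{stop,ack}  (external→internal)
            case stop:
              end ↦ end
            case ack:
              end ↦ end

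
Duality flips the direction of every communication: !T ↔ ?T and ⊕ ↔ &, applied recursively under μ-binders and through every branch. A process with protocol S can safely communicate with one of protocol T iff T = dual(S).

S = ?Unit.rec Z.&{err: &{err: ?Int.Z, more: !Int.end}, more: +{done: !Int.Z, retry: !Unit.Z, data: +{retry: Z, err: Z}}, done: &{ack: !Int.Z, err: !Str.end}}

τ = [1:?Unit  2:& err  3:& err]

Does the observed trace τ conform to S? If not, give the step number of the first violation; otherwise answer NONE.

NONE

@1 ?Unit  ✓  cont: rec Z.…
@2 & err  ✓  cont: &{err: ?Int.rec Z.…, more: !Int.end}
@3 & err  ✓  cont: ?Int.rec Z.…
all 3 steps conform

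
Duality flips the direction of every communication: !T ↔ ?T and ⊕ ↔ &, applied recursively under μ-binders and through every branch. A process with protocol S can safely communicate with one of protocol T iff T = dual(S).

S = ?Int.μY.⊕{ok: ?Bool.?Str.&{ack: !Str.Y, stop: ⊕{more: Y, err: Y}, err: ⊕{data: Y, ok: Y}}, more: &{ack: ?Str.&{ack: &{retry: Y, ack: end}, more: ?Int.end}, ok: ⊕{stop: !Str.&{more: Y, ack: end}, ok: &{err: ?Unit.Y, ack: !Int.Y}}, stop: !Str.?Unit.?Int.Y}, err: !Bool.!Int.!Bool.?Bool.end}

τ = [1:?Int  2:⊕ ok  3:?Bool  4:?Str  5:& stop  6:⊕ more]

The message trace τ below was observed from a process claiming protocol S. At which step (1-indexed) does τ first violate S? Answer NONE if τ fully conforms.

NONE

@1 ?Int  match  cont: μY.…
@2 ⊕ ok  match  cont: ?Bool.?Str.&{ack: !Str.μY.…, stop: ⊕{more: μY.…, err: μY.…}, err: ⊕{data: μY.…, ok: μY.…}}
@3 ?Bool  match  cont: ?Str.&{ack: !Str.μY.…, stop: ⊕{more: μY.…, err: μY.…}, err: ⊕{data: μY.…, ok: μY.…}}
@4 ?Str  match  cont: &{ack: !Str.μY.…, stop: ⊕{more: μY.…, err: μY.…}, err: ⊕{data: μY.…, ok: μY.…}}
@5 & stop  match  cont: ⊕{more: μY.…, err: μY.…}
@6 ⊕ more  match  cont: μY.…
τ conforms to S (length 6)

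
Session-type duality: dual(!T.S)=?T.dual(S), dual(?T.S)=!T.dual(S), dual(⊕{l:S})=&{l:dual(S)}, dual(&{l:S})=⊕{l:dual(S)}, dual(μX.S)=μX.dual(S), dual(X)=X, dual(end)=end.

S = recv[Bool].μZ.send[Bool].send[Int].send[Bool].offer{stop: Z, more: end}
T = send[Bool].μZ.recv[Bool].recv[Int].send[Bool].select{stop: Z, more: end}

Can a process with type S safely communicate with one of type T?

NO

recv[Bool] ‖ send[Bool]  ok
  μZ ‖ μZ  ok (rec unchanged)
    send[Bool] ‖ recv[Bool]  ok
      send[Int] ‖ recv[Int]  ok
        send[Bool] ‖ send[Bool]  ✗ same direction on both sides — not dual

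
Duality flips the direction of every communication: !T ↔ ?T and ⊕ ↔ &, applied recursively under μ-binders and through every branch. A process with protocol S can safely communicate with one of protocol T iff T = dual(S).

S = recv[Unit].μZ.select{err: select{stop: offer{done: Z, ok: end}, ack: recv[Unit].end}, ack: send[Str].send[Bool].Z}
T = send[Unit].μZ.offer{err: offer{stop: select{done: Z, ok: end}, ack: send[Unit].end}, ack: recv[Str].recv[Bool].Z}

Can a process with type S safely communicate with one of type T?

recv[Unit] | send[Unit]  match
  μZ | μZ  match (rec unchanged)
    select{err,ack} | offer{err,ack}  match same labels
      • err:
        select{stop,ack} | offer{stop,ack}  match same labels
          • stop:
            offer{done,ok} | select{done,ok}  match same labels
              • done:
                Z | Z  match
              • ok:
                end | end  match
          • ack:
            recv[Unit] | send[Unit]  match
              end | end  match
      • ack:
        send[Str] | recv[Str]  match
          send[Bool] | recv[Bool]  match
            Z | Z  match

YES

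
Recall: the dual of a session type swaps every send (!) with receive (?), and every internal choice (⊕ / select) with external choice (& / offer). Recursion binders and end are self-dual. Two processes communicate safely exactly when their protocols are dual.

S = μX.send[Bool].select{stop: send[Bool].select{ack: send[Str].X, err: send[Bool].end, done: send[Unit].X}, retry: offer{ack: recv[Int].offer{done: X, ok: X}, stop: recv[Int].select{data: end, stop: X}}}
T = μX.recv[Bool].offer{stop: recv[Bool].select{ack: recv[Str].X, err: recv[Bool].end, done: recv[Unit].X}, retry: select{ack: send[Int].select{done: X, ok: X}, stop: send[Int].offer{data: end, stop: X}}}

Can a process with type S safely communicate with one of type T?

NO

μX | μX  ✓ (μ self-dual)
  send[Bool] | recv[Bool]  ✓
    select{stop,retry} | offer{stop,retry}  ✓ labels match
      • stop:
        send[Bool] | recv[Bool]  ✓
          select{ack,err,done} | select{ack,err,done}  ✗ choice polarity not flipped — not dual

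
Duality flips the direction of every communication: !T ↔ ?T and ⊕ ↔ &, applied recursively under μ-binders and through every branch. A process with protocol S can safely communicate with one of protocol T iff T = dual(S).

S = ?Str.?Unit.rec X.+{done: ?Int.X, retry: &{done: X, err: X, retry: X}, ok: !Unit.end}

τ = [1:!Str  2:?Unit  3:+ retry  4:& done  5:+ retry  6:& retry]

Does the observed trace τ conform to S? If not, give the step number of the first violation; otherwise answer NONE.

1

@1 got !Str, protocol expects ?Str  ✗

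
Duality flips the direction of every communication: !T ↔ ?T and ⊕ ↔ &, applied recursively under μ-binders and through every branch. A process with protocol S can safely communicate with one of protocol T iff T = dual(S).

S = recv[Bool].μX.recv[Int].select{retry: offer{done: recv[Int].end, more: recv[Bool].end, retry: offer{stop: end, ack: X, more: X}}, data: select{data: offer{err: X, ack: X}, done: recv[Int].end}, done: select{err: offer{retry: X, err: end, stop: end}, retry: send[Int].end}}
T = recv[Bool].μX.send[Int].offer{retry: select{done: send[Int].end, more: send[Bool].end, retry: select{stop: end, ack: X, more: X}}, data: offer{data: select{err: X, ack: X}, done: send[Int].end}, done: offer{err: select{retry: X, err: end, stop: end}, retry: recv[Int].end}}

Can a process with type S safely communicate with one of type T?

recv[Bool] | recv[Bool]  ✗ same direction on both sides — not dual

NO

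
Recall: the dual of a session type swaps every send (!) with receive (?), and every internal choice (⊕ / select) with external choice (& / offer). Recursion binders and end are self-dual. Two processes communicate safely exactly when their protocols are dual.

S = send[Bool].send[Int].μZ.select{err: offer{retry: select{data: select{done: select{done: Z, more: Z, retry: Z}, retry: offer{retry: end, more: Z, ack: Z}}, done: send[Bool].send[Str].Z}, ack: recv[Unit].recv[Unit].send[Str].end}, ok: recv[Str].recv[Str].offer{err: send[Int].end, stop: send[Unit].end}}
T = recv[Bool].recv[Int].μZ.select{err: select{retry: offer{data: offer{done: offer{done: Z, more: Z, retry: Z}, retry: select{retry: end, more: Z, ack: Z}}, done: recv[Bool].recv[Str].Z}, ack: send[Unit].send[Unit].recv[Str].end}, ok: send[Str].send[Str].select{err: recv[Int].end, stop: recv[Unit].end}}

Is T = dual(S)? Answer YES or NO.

send[Bool] vs recv[Bool]  match
  send[Int] vs recv[Int]  match
    μZ vs μZ  match (rec unchanged)
      select{err,ok} vs select{err,ok}  ✗ choice polarity not flipped — not dual

NO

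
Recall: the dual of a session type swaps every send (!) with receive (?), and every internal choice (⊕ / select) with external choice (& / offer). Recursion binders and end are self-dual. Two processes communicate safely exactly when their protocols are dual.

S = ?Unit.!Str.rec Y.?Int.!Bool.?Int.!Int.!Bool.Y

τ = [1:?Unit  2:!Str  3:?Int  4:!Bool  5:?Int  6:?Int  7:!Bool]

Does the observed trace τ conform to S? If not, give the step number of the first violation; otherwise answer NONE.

step 1: ?Unit  ✓  now at !Str.rec Y.…
step 2: !Str  ✓  now at rec Y.…
step 3: ?Int  ✓  now at !Bool.?Int.!Int.!Bool.rec Y.…
step 4: !Bool  ✓  now at ?Int.!Int.!Bool.rec Y.…
step 5: ?Int  ✓  now at !Int.!Bool.rec Y.…
step 6: got ?Int, protocol expects !Int  ✗

6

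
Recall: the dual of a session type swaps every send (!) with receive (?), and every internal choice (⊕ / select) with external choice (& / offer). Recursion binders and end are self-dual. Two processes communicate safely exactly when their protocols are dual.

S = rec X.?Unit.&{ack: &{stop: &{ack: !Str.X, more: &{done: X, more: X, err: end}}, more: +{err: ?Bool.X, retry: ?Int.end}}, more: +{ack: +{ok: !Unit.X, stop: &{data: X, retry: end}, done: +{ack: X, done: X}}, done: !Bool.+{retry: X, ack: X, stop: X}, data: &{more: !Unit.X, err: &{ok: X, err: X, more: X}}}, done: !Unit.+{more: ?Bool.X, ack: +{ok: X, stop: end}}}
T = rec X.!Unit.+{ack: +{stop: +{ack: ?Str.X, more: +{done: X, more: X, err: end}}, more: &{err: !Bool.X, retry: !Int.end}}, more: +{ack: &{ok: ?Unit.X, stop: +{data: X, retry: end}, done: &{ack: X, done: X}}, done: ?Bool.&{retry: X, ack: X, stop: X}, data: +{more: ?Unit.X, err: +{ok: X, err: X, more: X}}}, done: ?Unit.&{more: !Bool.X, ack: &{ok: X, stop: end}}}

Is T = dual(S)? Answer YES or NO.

rec X | rec X  ✓ (binder kept)
  ?Unit | !Unit  ✓
    &{ack,more,done} | +{ack,more,done}  ✓ labels match
      • ack:
        &{stop,more} | +{stop,more}  ✓ labels match
          • stop:
            &{ack,more} | +{ack,more}  ✓ labels match
              • ack:
                !Str | ?Str  ✓
                  X | X  ✓
              • more:
                &{done,more,err} | +{done,more,err}  ✓ labels match
                  • done:
                    X | X  ✓
                  • more:
                    X | X  ✓
                  • err:
                    end | end  ✓
          • more:
            +{err,retry} | &{err,retry}  ✓ labels match
              • err:
                ?Bool | !Bool  ✓
                  X | X  ✓
              • retry:
                ?Int | !Int  ✓
                  end | end  ✓
      • more:
        +{ack,done,data} | +{ack,done,data}  ✗ choice polarity not flipped — not dual

NO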